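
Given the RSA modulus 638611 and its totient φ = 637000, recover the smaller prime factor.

701

φ(n) = (p−1)(q−1) = n − (p+q) + 1, so p + q = 638611 − 637000 + 1 = 1612.
p and q are the roots of t² − 1612t + 638611 = 0.
Discriminant: 1612² − 4·638611 = 2598544 − 2554444 = 44100; √44100 = 210.
q = (1612 − 210)/2 = 701, p = (1612 + 210)/2 = 911.
Check: 701 · 911 = 638611.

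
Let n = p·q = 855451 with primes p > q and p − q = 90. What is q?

881

Since p = q + 90, we have 855451 = q(q + 90), so q² + 90q − 855451 = 0.
Discriminant: 90² + 4·855451 = 8100 + 3421804 = 3429904; √3429904 = 1852.
q = (−90 + 1852)/2 = 881, and p = q + 90 = 971.
Check: 881 · 971 = 855451.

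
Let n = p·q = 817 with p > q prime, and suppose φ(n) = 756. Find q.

19

φ(n) = (p−1)(q−1) = n − (p+q) + 1, so p + q = 817 − 756 + 1 = 62.
p and q are the roots of t² − 62t + 817 = 0.
Discriminant: 62² − 4·817 = 3844 − 3268 = 576; √576 = 24.
q = (62 − 24)/2 = 19, p = (62 + 24)/2 = 43.
Check: 19 · 43 = 817.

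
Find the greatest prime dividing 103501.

103501 = 29 · 3569
3569 = 43 · 83
83 is prime.
So 103501 = 29 · 43 · 83; the largest prime factor is 83.

83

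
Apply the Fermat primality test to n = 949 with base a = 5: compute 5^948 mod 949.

5^1 ≡ 5 (mod 949)
5^2 ≡ 5^2 = 25 ≡ 25 (mod 949)
5^4 ≡ 25^2 = 625 ≡ 625 (mod 949)
5^8 ≡ 625^2 = 390625 ≡ 586 (mod 949)
5^16 ≡ 586^2 = 343396 ≡ 807 (mod 949)
5^32 ≡ 807^2 = 651249 ≡ 235 (mod 949)
5^64 ≡ 235^2 = 55225 ≡ 183 (mod 949)
5^128 ≡ 183^2 = 33489 ≡ 274 (mod 949)
5^256 ≡ 274^2 = 75076 ≡ 105 (mod 949)
5^512 ≡ 105^2 = 11025 ≡ 586 (mod 949)
948 = 512 + 256 + 128 + 32 + 16 + 4 in binary powers of 2.
So 5^948 ≡ 586 · 105 · 274 · 235 · 807 · 625 ≡ 885 (mod 949).
Since 885 ≠ 1, base 5 is a Fermat witness: 949 is composite.

885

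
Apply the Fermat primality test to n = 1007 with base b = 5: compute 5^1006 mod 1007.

5^1 ≡ 5 (mod 1007)
5^2 ≡ 5^2 = 25 ≡ 25 (mod 1007)
5^4 ≡ 25^2 = 625 ≡ 625 (mod 1007)
5^8 ≡ 625^2 = 390625 ≡ 916 (mod 1007)
5^16 ≡ 916^2 = 839056 ≡ 225 (mod 1007)
5^32 ≡ 225^2 = 50625 ≡ 275 (mod 1007)
5^64 ≡ 275^2 = 75625 ≡ 100 (mod 1007)
5^128 ≡ 100^2 = 10000 ≡ 937 (mod 1007)
5^256 ≡ 937^2 = 877969 ≡ 872 (mod 1007)
5^512 ≡ 872^2 = 760384 ≡ 99 (mod 1007)
1006 = 512 + 256 + 128 + 64 + 32 + 8 + 4 + 2 in binary powers of 2.
So 5^1006 ≡ 99 · 872 · 937 · 100 · 275 · 916 · 625 · 25 ≡ 643 (mod 1007).
Since 643 ≠ 1, base 5 is a Fermat witness: 1007 is composite.

643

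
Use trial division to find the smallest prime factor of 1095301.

1095301 is odd.
Digit sum 19, not divisible by 3.
Ends in 1: not divisible by 5.
7: 1095301 = 7·156471 + 4
11: 1095301 = 11·99572 + 9
13: 1095301 = 13·84253 + 12
17: 1095301 = 17·64429 + 8
19: 1095301 = 19·57647 + 8
23: 1095301 = 23·47621 + 18
29: 1095301 = 29·37769

29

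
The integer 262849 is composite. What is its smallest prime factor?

31

262849 is odd.
Digit sum 31, not divisible by 3.
Ends in 9: not divisible by 5.
7: 262849 = 7·37549 + 6
11: 262849 = 11·23895 + 4
13: 262849 = 13·20219 + 2
17: 262849 = 17·15461 + 12
19: 262849 = 19·13834 + 3
23: 262849 = 23·11428 + 5
29: 262849 = 29·9063 + 22
31: 262849 = 31·8479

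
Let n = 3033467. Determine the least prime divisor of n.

3033467 is odd.
Digit sum 26, not divisible by 3.
Ends in 7: not divisible by 5.
7: 3033467 = 7·433352 + 3
11: 3033467 = 11·275769 + 8
13: 3033467 = 13·233343 + 8
17: 3033467 = 17·178439 + 4
19: 3033467 = 19·159656 + 3
23: 3033467 = 23·131889 + 20
29: 3033467 = 29·104602 + 9
31: 3033467 = 31·97853 + 24
37: 3033467 = 37·81985 + 22
41: 3033467 = 41·73987

41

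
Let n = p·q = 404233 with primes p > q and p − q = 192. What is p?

Since p = q + 192, we have 404233 = q(q + 192), so q² + 192q − 404233 = 0.
Discriminant: 192² + 4·404233 = 36864 + 1616932 = 1653796; √1653796 = 1286.
q = (−192 + 1286)/2 = 547, and p = q + 192 = 739.
Check: 547 · 739 = 404233.

739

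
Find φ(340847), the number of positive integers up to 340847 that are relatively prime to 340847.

Factor: 340847 = 13 · 157 · 167.
φ(340847) = (13−1) · (157−1) · (167−1) = 12 · 156 · 166 = 310752.

310752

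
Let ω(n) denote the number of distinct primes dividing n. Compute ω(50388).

5

50388 = 2^2 · 12597
12597 = 3 · 4199
4199 = 13 · 323
323 = 17 · 19
50388 = 2^2 · 3 · 13 · 17 · 19, which has 5 distinct prime factors.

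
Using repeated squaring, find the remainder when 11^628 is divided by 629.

174

11^1 ≡ 11 (mod 629)
11^2 ≡ 11^2 = 121 ≡ 121 (mod 629)
11^4 ≡ 121^2 = 14641 ≡ 174 (mod 629)
11^8 ≡ 174^2 = 30276 ≡ 84 (mod 629)
11^16 ≡ 84^2 = 7056 ≡ 137 (mod 629)
11^32 ≡ 137^2 = 18769 ≡ 528 (mod 629)
11^64 ≡ 528^2 = 278784 ≡ 137 (mod 629)
11^128 ≡ 137^2 = 18769 ≡ 528 (mod 629)
11^256 ≡ 528^2 = 278784 ≡ 137 (mod 629)
11^512 ≡ 137^2 = 18769 ≡ 528 (mod 629)
628 = 512 + 64 + 32 + 16 + 4 in binary powers of 2.
So 11^628 ≡ 528 · 137 · 528 · 137 · 174 ≡ 174 (mod 629).
Since 174 ≠ 1, base 11 is a Fermat witness: 629 is composite.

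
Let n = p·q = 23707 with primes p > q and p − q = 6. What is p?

Since p = q + 6, we have 23707 = q(q + 6), so q² + 6q − 23707 = 0.
Discriminant: 6² + 4·23707 = 36 + 94828 = 94864; √94864 = 308.
q = (−6 + 308)/2 = 151, and p = q + 6 = 157.
Check: 151 · 157 = 23707.

157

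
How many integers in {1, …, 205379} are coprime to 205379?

201898

Factor: 205379 = 59^3.
φ(205379) = 59^2·(59−1) = 201898.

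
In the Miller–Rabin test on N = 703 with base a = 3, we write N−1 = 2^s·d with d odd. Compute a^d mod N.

703 − 1 = 702 = 2^1 · 351, so d = 351.
3^1 ≡ 3 (mod 703)
3^2 ≡ 3^2 = 9 ≡ 9 (mod 703)
3^4 ≡ 9^2 = 81 ≡ 81 (mod 703)
3^8 ≡ 81^2 = 6561 ≡ 234 (mod 703)
3^16 ≡ 234^2 = 54756 ≡ 625 (mod 703)
3^32 ≡ 625^2 = 390625 ≡ 460 (mod 703)
3^64 ≡ 460^2 = 211600 ≡ 700 (mod 703)
3^128 ≡ 700^2 = 490000 ≡ 9 (mod 703)
3^256 ≡ 9^2 = 81 ≡ 81 (mod 703)
351 = 256 + 64 + 16 + 8 + 4 + 2 + 1 in binary powers of 2.
So 3^351 ≡ 81 · 700 · 625 · 234 · 81 · 9 · 3 ≡ 702 (mod 703).
Since 3^d ≡ 702 (mod 703), base 3 does not prove 703 composite.

702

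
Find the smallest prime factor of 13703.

71

13703 is odd.
Digit sum 14, not divisible by 3.
Ends in 3: not divisible by 5.
7: 13703 = 7·1957 + 4
11: 13703 = 11·1245 + 8
13: 13703 = 13·1054 + 1
17: 13703 = 17·806 + 1
19: 13703 = 19·721 + 4
23: 13703 = 23·595 + 18
29: 13703 = 29·472 + 15
31: 13703 = 31·442 + 1
37: 13703 = 37·370 + 13
41: 13703 = 41·334 + 9
43: 13703 = 43·318 + 29
47: 13703 = 47·291 + 26
53: 13703 = 53·258 + 29
59: 13703 = 59·232 + 15
61: 13703 = 61·224 + 39
67: 13703 = 67·204 + 35
71: 13703 = 71·193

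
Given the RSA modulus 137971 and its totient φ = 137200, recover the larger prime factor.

φ(n) = (p−1)(q−1) = n − (p+q) + 1, so p + q = 137971 − 137200 + 1 = 772.
p and q are the roots of t² − 772t + 137971 = 0.
Discriminant: 772² − 4·137971 = 595984 − 551884 = 44100; √44100 = 210.
q = (772 − 210)/2 = 281, p = (772 + 210)/2 = 491.
Check: 281 · 491 = 137971.

491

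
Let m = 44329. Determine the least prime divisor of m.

97

44329 is odd.
Digit sum 22, not divisible by 3.
Ends in 9: not divisible by 5.
7: 44329 = 7·6332 + 5
11: 44329 = 11·4029 + 10
13: 44329 = 13·3409 + 12
17: 44329 = 17·2607 + 10
19: 44329 = 19·2333 + 2
23: 44329 = 23·1927 + 8
29: 44329 = 29·1528 + 17
31: 44329 = 31·1429 + 30
37: 44329 = 37·1198 + 3
41: 44329 = 41·1081 + 8
43: 44329 = 43·1030 + 39
47: 44329 = 47·943 + 8
53: 44329 = 53·836 + 21
59: 44329 = 59·751 + 20
61: 44329 = 61·726 + 43
67: 44329 = 67·661 + 42
71: 44329 = 71·624 + 25
73: 44329 = 73·607 + 18
79: 44329 = 79·561 + 10
83: 44329 = 83·534 + 7
89: 44329 = 89·498 + 7
97: 44329 = 97·457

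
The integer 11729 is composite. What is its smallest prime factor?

11729 is odd.
Digit sum 20, not divisible by 3.
Ends in 9: not divisible by 5.
7: 11729 = 7·1675 + 4
11: 11729 = 11·1066 + 3
13: 11729 = 13·902 + 3
17: 11729 = 17·689 + 16
19: 11729 = 19·617 + 6
23: 11729 = 23·509 + 22
29: 11729 = 29·404 + 13
31: 11729 = 31·378 + 11
37: 11729 = 37·317

37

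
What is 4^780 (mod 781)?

4^1 ≡ 4 (mod 781)
4^2 ≡ 4^2 = 16 ≡ 16 (mod 781)
4^4 ≡ 16^2 = 256 ≡ 256 (mod 781)
4^8 ≡ 256^2 = 65536 ≡ 713 (mod 781)
4^16 ≡ 713^2 = 508369 ≡ 719 (mod 781)
4^32 ≡ 719^2 = 516961 ≡ 720 (mod 781)
4^64 ≡ 720^2 = 518400 ≡ 597 (mod 781)
4^128 ≡ 597^2 = 356409 ≡ 273 (mod 781)
4^256 ≡ 273^2 = 74529 ≡ 334 (mod 781)
4^512 ≡ 334^2 = 111556 ≡ 654 (mod 781)
780 = 512 + 256 + 8 + 4 in binary powers of 2.
So 4^780 ≡ 654 · 334 · 713 · 256 ≡ 474 (mod 781).
Since 474 ≠ 1, base 4 is a Fermat witness: 781 is composite.

474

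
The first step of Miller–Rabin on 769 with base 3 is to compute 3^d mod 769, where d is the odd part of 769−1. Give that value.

27

769 − 1 = 768 = 2^8 · 3, so d = 3.
3^1 ≡ 3 (mod 769)
3^2 ≡ 3^2 = 9 ≡ 9 (mod 769)
3 = 2 + 1 in binary powers of 2.
So 3^3 ≡ 9 · 3 ≡ 27 (mod 769).
Squaring chain: 27 → 729 → 62 → 768 → 1 → 1 → 1 → 1; reaches −1, so base 3 does not prove 769 composite.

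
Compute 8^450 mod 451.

8^1 ≡ 8 (mod 451)
8^2 ≡ 8^2 = 64 ≡ 64 (mod 451)
8^4 ≡ 64^2 = 4096 ≡ 37 (mod 451)
8^8 ≡ 37^2 = 1369 ≡ 16 (mod 451)
8^16 ≡ 16^2 = 256 ≡ 256 (mod 451)
8^32 ≡ 256^2 = 65536 ≡ 141 (mod 451)
8^64 ≡ 141^2 = 19881 ≡ 37 (mod 451)
8^128 ≡ 37^2 = 1369 ≡ 16 (mod 451)
8^256 ≡ 16^2 = 256 ≡ 256 (mod 451)
450 = 256 + 128 + 64 + 2 in binary powers of 2.
So 8^450 ≡ 256 · 16 · 37 · 64 ≡ 122 (mod 451).
Since 122 ≠ 1, base 8 is a Fermat witness: 451 is composite.

122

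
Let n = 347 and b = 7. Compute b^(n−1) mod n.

7^1 ≡ 7 (mod 347)
7^2 ≡ 7^2 = 49 ≡ 49 (mod 347)
7^4 ≡ 49^2 = 2401 ≡ 319 (mod 347)
7^8 ≡ 319^2 = 101761 ≡ 90 (mod 347)
7^16 ≡ 90^2 = 8100 ≡ 119 (mod 347)
7^32 ≡ 119^2 = 14161 ≡ 281 (mod 347)
7^64 ≡ 281^2 = 78961 ≡ 192 (mod 347)
7^128 ≡ 192^2 = 36864 ≡ 82 (mod 347)
7^256 ≡ 82^2 = 6724 ≡ 131 (mod 347)
346 = 256 + 64 + 16 + 8 + 2 in binary powers of 2.
So 7^346 ≡ 131 · 192 · 119 · 90 · 49 ≡ 1 (mod 347).
Since the result is 1, base 7 gives no evidence that 347 is composite.

1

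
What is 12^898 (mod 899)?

231

12^1 ≡ 12 (mod 899)
12^2 ≡ 12^2 = 144 ≡ 144 (mod 899)
12^4 ≡ 144^2 = 20736 ≡ 59 (mod 899)
12^8 ≡ 59^2 = 3481 ≡ 784 (mod 899)
12^16 ≡ 784^2 = 614656 ≡ 639 (mod 899)
12^32 ≡ 639^2 = 408321 ≡ 175 (mod 899)
12^64 ≡ 175^2 = 30625 ≡ 59 (mod 899)
12^128 ≡ 59^2 = 3481 ≡ 784 (mod 899)
12^256 ≡ 784^2 = 614656 ≡ 639 (mod 899)
12^512 ≡ 639^2 = 408321 ≡ 175 (mod 899)
898 = 512 + 256 + 128 + 2 in binary powers of 2.
So 12^898 ≡ 175 · 639 · 784 · 144 ≡ 231 (mod 899).
Since 231 ≠ 1, base 12 is a Fermat witness: 899 is composite.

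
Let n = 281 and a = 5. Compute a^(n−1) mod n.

1

5^1 ≡ 5 (mod 281)
5^2 ≡ 5^2 = 25 ≡ 25 (mod 281)
5^4 ≡ 25^2 = 625 ≡ 63 (mod 281)
5^8 ≡ 63^2 = 3969 ≡ 35 (mod 281)
5^16 ≡ 35^2 = 1225 ≡ 101 (mod 281)
5^32 ≡ 101^2 = 10201 ≡ 85 (mod 281)
5^64 ≡ 85^2 = 7225 ≡ 200 (mod 281)
5^128 ≡ 200^2 = 40000 ≡ 98 (mod 281)
5^256 ≡ 98^2 = 9604 ≡ 50 (mod 281)
280 = 256 + 16 + 8 in binary powers of 2.
So 5^280 ≡ 50 · 101 · 35 ≡ 1 (mod 281).
Since the result is 1, base 5 gives no evidence that 281 is composite.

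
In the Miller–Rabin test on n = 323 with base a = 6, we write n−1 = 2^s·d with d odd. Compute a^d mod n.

244

323 − 1 = 322 = 2^1 · 161, so d = 161.
6^1 ≡ 6 (mod 323)
6^2 ≡ 6^2 = 36 ≡ 36 (mod 323)
6^4 ≡ 36^2 = 1296 ≡ 4 (mod 323)
6^8 ≡ 4^2 = 16 ≡ 16 (mod 323)
6^16 ≡ 16^2 = 256 ≡ 256 (mod 323)
6^32 ≡ 256^2 = 65536 ≡ 290 (mod 323)
6^64 ≡ 290^2 = 84100 ≡ 120 (mod 323)
6^128 ≡ 120^2 = 14400 ≡ 188 (mod 323)
161 = 128 + 32 + 1 in binary powers of 2.
So 6^161 ≡ 188 · 290 · 6 ≡ 244 (mod 323).
Squaring chain: 244; never reaches −1, so base 6 is a Miller–Rabin witness that 323 is composite.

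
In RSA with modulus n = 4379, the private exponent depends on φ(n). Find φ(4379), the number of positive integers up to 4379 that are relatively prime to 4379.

4200

Factor: 4379 = 29 · 151.
φ(4379) = (29−1) · (151−1) = 28 · 150 = 4200.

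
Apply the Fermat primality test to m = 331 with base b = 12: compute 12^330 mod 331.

12^1 ≡ 12 (mod 331)
12^2 ≡ 12^2 = 144 ≡ 144 (mod 331)
12^4 ≡ 144^2 = 20736 ≡ 214 (mod 331)
12^8 ≡ 214^2 = 45796 ≡ 118 (mod 331)
12^16 ≡ 118^2 = 13924 ≡ 22 (mod 331)
12^32 ≡ 22^2 = 484 ≡ 153 (mod 331)
12^64 ≡ 153^2 = 23409 ≡ 239 (mod 331)
12^128 ≡ 239^2 = 57121 ≡ 189 (mod 331)
12^256 ≡ 189^2 = 35721 ≡ 304 (mod 331)
330 = 256 + 64 + 8 + 2 in binary powers of 2.
So 12^330 ≡ 304 · 239 · 118 · 144 ≡ 1 (mod 331).
Since the result is 1, base 12 gives no evidence that 331 is composite.

1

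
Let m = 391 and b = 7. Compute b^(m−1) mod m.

7^1 ≡ 7 (mod 391)
7^2 ≡ 7^2 = 49 ≡ 49 (mod 391)
7^4 ≡ 49^2 = 2401 ≡ 55 (mod 391)
7^8 ≡ 55^2 = 3025 ≡ 288 (mod 391)
7^16 ≡ 288^2 = 82944 ≡ 52 (mod 391)
7^32 ≡ 52^2 = 2704 ≡ 358 (mod 391)
7^64 ≡ 358^2 = 128164 ≡ 307 (mod 391)
7^128 ≡ 307^2 = 94249 ≡ 18 (mod 391)
7^256 ≡ 18^2 = 324 ≡ 324 (mod 391)
390 = 256 + 128 + 4 + 2 in binary powers of 2.
So 7^390 ≡ 324 · 18 · 55 · 49 ≡ 213 (mod 391).
Since 213 ≠ 1, base 7 is a Fermat witness: 391 is composite.

213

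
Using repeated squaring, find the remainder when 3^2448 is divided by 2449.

3^1 ≡ 3 (mod 2449)
3^2 ≡ 3^2 = 9 ≡ 9 (mod 2449)
3^4 ≡ 9^2 = 81 ≡ 81 (mod 2449)
3^8 ≡ 81^2 = 6561 ≡ 1663 (mod 2449)
3^16 ≡ 1663^2 = 2765569 ≡ 648 (mod 2449)
3^32 ≡ 648^2 = 419904 ≡ 1125 (mod 2449)
3^64 ≡ 1125^2 = 1265625 ≡ 1941 (mod 2449)
3^128 ≡ 1941^2 = 3767481 ≡ 919 (mod 2449)
3^256 ≡ 919^2 = 844561 ≡ 2105 (mod 2449)
3^512 ≡ 2105^2 = 4431025 ≡ 784 (mod 2449)
3^1024 ≡ 784^2 = 614656 ≡ 2406 (mod 2449)
3^2048 ≡ 2406^2 = 5788836 ≡ 1849 (mod 2449)
2448 = 2048 + 256 + 128 + 16 in binary powers of 2.
So 3^2448 ≡ 1849 · 2105 · 919 · 648 ≡ 283 (mod 2449).
Since 283 ≠ 1, base 3 is a Fermat witness: 2449 is composite.

283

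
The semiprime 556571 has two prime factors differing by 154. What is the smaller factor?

673

Since p = q + 154, we have 556571 = q(q + 154), so q² + 154q − 556571 = 0.
Discriminant: 154² + 4·556571 = 23716 + 2226284 = 2250000; √2250000 = 1500.
q = (−154 + 1500)/2 = 673, and p = q + 154 = 827.
Check: 673 · 827 = 556571.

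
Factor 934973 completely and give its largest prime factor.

59

934973 = 13 · 71921
71921 = 23 · 3127
3127 = 53 · 59
59 is prime.
So 934973 = 13 · 23 · 53 · 59; the largest prime factor is 59.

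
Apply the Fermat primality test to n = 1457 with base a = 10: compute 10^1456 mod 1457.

754

10^1 ≡ 10 (mod 1457)
10^2 ≡ 10^2 = 100 ≡ 100 (mod 1457)
10^4 ≡ 100^2 = 10000 ≡ 1258 (mod 1457)
10^8 ≡ 1258^2 = 1582564 ≡ 262 (mod 1457)
10^16 ≡ 262^2 = 68644 ≡ 165 (mod 1457)
10^32 ≡ 165^2 = 27225 ≡ 999 (mod 1457)
10^64 ≡ 999^2 = 998001 ≡ 1413 (mod 1457)
10^128 ≡ 1413^2 = 1996569 ≡ 479 (mod 1457)
10^256 ≡ 479^2 = 229441 ≡ 692 (mod 1457)
10^512 ≡ 692^2 = 478864 ≡ 968 (mod 1457)
10^1024 ≡ 968^2 = 937024 ≡ 173 (mod 1457)
1456 = 1024 + 256 + 128 + 32 + 16 in binary powers of 2.
So 10^1456 ≡ 173 · 692 · 479 · 999 · 165 ≡ 754 (mod 1457).
Since 754 ≠ 1, base 10 is a Fermat witness: 1457 is composite.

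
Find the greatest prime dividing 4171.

4171 = 43 · 97
97 is prime.
So 4171 = 43 · 97; the largest prime factor is 97.

97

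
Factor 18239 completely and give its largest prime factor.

18239 = 13 · 1403
1403 = 23 · 61
61 is prime.
So 18239 = 13 · 23 · 61; the largest prime factor is 61.

61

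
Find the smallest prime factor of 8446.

2

8446 is even: 2 divides it.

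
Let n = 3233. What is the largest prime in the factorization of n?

61

3233 = 53 · 61
61 is prime.
So 3233 = 53 · 61; the largest prime factor is 61.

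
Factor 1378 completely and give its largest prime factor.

1378 = 2 · 689
689 = 13 · 53
53 is prime.
So 1378 = 2 · 13 · 53; the largest prime factor is 53.

53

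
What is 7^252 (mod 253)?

7^1 ≡ 7 (mod 253)
7^2 ≡ 7^2 = 49 ≡ 49 (mod 253)
7^4 ≡ 49^2 = 2401 ≡ 124 (mod 253)
7^8 ≡ 124^2 = 15376 ≡ 196 (mod 253)
7^16 ≡ 196^2 = 38416 ≡ 213 (mod 253)
7^32 ≡ 213^2 = 45369 ≡ 82 (mod 253)
7^64 ≡ 82^2 = 6724 ≡ 146 (mod 253)
7^128 ≡ 146^2 = 21316 ≡ 64 (mod 253)
252 = 128 + 64 + 32 + 16 + 8 + 4 in binary powers of 2.
So 7^252 ≡ 64 · 146 · 82 · 213 · 196 · 124 ≡ 82 (mod 253).
Since 82 ≠ 1, base 7 is a Fermat witness: 253 is composite.

82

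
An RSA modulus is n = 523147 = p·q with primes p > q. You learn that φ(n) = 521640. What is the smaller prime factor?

φ(n) = (p−1)(q−1) = n − (p+q) + 1, so p + q = 523147 − 521640 + 1 = 1508.
p and q are the roots of t² − 1508t + 523147 = 0.
Discriminant: 1508² − 4·523147 = 2274064 − 2092588 = 181476; √181476 = 426.
q = (1508 − 426)/2 = 541, p = (1508 + 426)/2 = 967.
Check: 541 · 967 = 523147.

541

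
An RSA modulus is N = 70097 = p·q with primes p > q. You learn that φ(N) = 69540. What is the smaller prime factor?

φ(n) = (p−1)(q−1) = n − (p+q) + 1, so p + q = 70097 − 69540 + 1 = 558.
p and q are the roots of t² − 558t + 70097 = 0.
Discriminant: 558² − 4·70097 = 311364 − 280388 = 30976; √30976 = 176.
q = (558 − 176)/2 = 191, p = (558 + 176)/2 = 367.
Check: 191 · 367 = 70097.

191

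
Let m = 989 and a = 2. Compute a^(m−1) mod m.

2^1 ≡ 2 (mod 989)
2^2 ≡ 2^2 = 4 ≡ 4 (mod 989)
2^4 ≡ 4^2 = 16 ≡ 16 (mod 989)
2^8 ≡ 16^2 = 256 ≡ 256 (mod 989)
2^16 ≡ 256^2 = 65536 ≡ 262 (mod 989)
2^32 ≡ 262^2 = 68644 ≡ 403 (mod 989)
2^64 ≡ 403^2 = 162409 ≡ 213 (mod 989)
2^128 ≡ 213^2 = 45369 ≡ 864 (mod 989)
2^256 ≡ 864^2 = 746496 ≡ 790 (mod 989)
2^512 ≡ 790^2 = 624100 ≡ 41 (mod 989)
988 = 512 + 256 + 128 + 64 + 16 + 8 + 4 in binary powers of 2.
So 2^988 ≡ 41 · 790 · 864 · 213 · 262 · 256 · 16 ≡ 213 (mod 989).
Since 213 ≠ 1, base 2 is a Fermat witness: 989 is composite.

213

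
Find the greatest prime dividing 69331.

69331 = 19 · 3649
3649 = 41 · 89
89 is prime.
So 69331 = 19 · 41 · 89; the largest prime factor is 89.

89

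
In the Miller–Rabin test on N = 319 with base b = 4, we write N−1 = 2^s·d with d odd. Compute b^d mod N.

212

319 − 1 = 318 = 2^1 · 159, so d = 159.
4^1 ≡ 4 (mod 319)
4^2 ≡ 4^2 = 16 ≡ 16 (mod 319)
4^4 ≡ 16^2 = 256 ≡ 256 (mod 319)
4^8 ≡ 256^2 = 65536 ≡ 141 (mod 319)
4^16 ≡ 141^2 = 19881 ≡ 103 (mod 319)
4^32 ≡ 103^2 = 10609 ≡ 82 (mod 319)
4^64 ≡ 82^2 = 6724 ≡ 25 (mod 319)
4^128 ≡ 25^2 = 625 ≡ 306 (mod 319)
159 = 128 + 16 + 8 + 4 + 2 + 1 in binary powers of 2.
So 4^159 ≡ 306 · 103 · 141 · 256 · 16 · 4 ≡ 212 (mod 319).
Squaring chain: 212; never reaches −1, so base 4 is a Miller–Rabin witness that 319 is composite.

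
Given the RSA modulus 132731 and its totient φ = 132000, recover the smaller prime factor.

φ(n) = (p−1)(q−1) = n − (p+q) + 1, so p + q = 132731 − 132000 + 1 = 732.
p and q are the roots of t² − 732t + 132731 = 0.
Discriminant: 732² − 4·132731 = 535824 − 530924 = 4900; √4900 = 70.
q = (732 − 70)/2 = 331, p = (732 + 70)/2 = 401.
Check: 331 · 401 = 132731.

331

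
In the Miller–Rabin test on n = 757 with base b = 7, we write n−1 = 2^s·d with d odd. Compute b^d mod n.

1

757 − 1 = 756 = 2^2 · 189, so d = 189.
7^1 ≡ 7 (mod 757)
7^2 ≡ 7^2 = 49 ≡ 49 (mod 757)
7^4 ≡ 49^2 = 2401 ≡ 130 (mod 757)
7^8 ≡ 130^2 = 16900 ≡ 246 (mod 757)
7^16 ≡ 246^2 = 60516 ≡ 713 (mod 757)
7^32 ≡ 713^2 = 508369 ≡ 422 (mod 757)
7^64 ≡ 422^2 = 178084 ≡ 189 (mod 757)
7^128 ≡ 189^2 = 35721 ≡ 142 (mod 757)
189 = 128 + 32 + 16 + 8 + 4 + 1 in binary powers of 2.
So 7^189 ≡ 142 · 422 · 713 · 246 · 130 · 7 ≡ 1 (mod 757).
Since 7^d ≡ 1 (mod 757), base 7 does not prove 757 composite.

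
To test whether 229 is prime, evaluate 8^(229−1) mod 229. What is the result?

8^1 ≡ 8 (mod 229)
8^2 ≡ 8^2 = 64 ≡ 64 (mod 229)
8^4 ≡ 64^2 = 4096 ≡ 203 (mod 229)
8^8 ≡ 203^2 = 41209 ≡ 218 (mod 229)
8^16 ≡ 218^2 = 47524 ≡ 121 (mod 229)
8^32 ≡ 121^2 = 14641 ≡ 214 (mod 229)
8^64 ≡ 214^2 = 45796 ≡ 225 (mod 229)
8^128 ≡ 225^2 = 50625 ≡ 16 (mod 229)
228 = 128 + 64 + 32 + 4 in binary powers of 2.
So 8^228 ≡ 16 · 225 · 214 · 203 ≡ 1 (mod 229).
Since the result is 1, base 8 gives no evidence that 229 is composite.

1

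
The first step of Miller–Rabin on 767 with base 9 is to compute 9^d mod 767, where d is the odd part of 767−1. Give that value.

767 − 1 = 766 = 2^1 · 383, so d = 383.
9^1 ≡ 9 (mod 767)
9^2 ≡ 9^2 = 81 ≡ 81 (mod 767)
9^4 ≡ 81^2 = 6561 ≡ 425 (mod 767)
9^8 ≡ 425^2 = 180625 ≡ 380 (mod 767)
9^16 ≡ 380^2 = 144400 ≡ 204 (mod 767)
9^32 ≡ 204^2 = 41616 ≡ 198 (mod 767)
9^64 ≡ 198^2 = 39204 ≡ 87 (mod 767)
9^128 ≡ 87^2 = 7569 ≡ 666 (mod 767)
9^256 ≡ 666^2 = 443556 ≡ 230 (mod 767)
383 = 256 + 64 + 32 + 16 + 8 + 4 + 2 + 1 in binary powers of 2.
So 9^383 ≡ 230 · 87 · 198 · 204 · 380 · 425 · 81 · 9 ≡ 146 (mod 767).
Squaring chain: 146; never reaches −1, so base 9 is a Miller–Rabin witness that 767 is composite.

146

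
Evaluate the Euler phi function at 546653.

522720

Factor: 546653 = 41 · 67 · 199.
φ(546653) = (41−1) · (67−1) · (199−1) = 40 · 66 · 198 = 522720.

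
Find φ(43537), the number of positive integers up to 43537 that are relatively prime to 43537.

Factor: 43537 = 13 · 17 · 197.
φ(43537) = (13−1) · (17−1) · (197−1) = 12 · 16 · 196 = 37632.

37632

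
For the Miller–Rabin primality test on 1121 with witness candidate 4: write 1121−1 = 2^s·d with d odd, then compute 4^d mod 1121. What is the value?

1121 − 1 = 1120 = 2^5 · 35, so d = 35.
4^1 ≡ 4 (mod 1121)
4^2 ≡ 4^2 = 16 ≡ 16 (mod 1121)
4^4 ≡ 16^2 = 256 ≡ 256 (mod 1121)
4^8 ≡ 256^2 = 65536 ≡ 518 (mod 1121)
4^16 ≡ 518^2 = 268324 ≡ 405 (mod 1121)
4^32 ≡ 405^2 = 164025 ≡ 359 (mod 1121)
35 = 32 + 2 + 1 in binary powers of 2.
So 4^35 ≡ 359 · 16 · 4 ≡ 556 (mod 1121).
Squaring chain: 556 → 861 → 340 → 137 → 833; never reaches −1, so base 4 is a Miller–Rabin witness that 1121 is composite.

556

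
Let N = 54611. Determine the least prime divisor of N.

54611 is odd.
Digit sum 17, not divisible by 3.
Ends in 1: not divisible by 5.
7: 54611 = 7·7801 + 4
11: 54611 = 11·4964 + 7
13: 54611 = 13·4200 + 11
17: 54611 = 17·3212 + 7
19: 54611 = 19·2874 + 5
23: 54611 = 23·2374 + 9
29: 54611 = 29·1883 + 4
31: 54611 = 31·1761 + 20
37: 54611 = 37·1475 + 36
41: 54611 = 41·1331 + 40
43: 54611 = 43·1270 + 1
47: 54611 = 47·1161 + 44
53: 54611 = 53·1030 + 21
59: 54611 = 59·925 + 36
61: 54611 = 61·895 + 16
67: 54611 = 67·815 + 6
71: 54611 = 71·769 + 12
73: 54611 = 73·748 + 7
79: 54611 = 79·691 + 22
83: 54611 = 83·657 + 80
89: 54611 = 89·613 + 54
97: 54611 = 97·563

97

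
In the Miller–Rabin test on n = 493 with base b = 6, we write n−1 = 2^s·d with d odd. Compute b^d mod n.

328

493 − 1 = 492 = 2^2 · 123, so d = 123.
6^1 ≡ 6 (mod 493)
6^2 ≡ 6^2 = 36 ≡ 36 (mod 493)
6^4 ≡ 36^2 = 1296 ≡ 310 (mod 493)
6^8 ≡ 310^2 = 96100 ≡ 458 (mod 493)
6^16 ≡ 458^2 = 209764 ≡ 239 (mod 493)
6^32 ≡ 239^2 = 57121 ≡ 426 (mod 493)
6^64 ≡ 426^2 = 181476 ≡ 52 (mod 493)
123 = 64 + 32 + 16 + 8 + 2 + 1 in binary powers of 2.
So 6^123 ≡ 52 · 426 · 239 · 458 · 36 · 6 ≡ 328 (mod 493).
Squaring chain: 328 → 110; never reaches −1, so base 6 is a Miller–Rabin witness that 493 is composite.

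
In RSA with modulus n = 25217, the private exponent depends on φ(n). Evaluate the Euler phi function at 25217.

24900

Factor: 25217 = 151 · 167.
φ(25217) = (151−1) · (167−1) = 150 · 166 = 24900.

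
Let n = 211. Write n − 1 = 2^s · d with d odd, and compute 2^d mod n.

211 − 1 = 210 = 2^1 · 105, so d = 105.
2^1 ≡ 2 (mod 211)
2^2 ≡ 2^2 = 4 ≡ 4 (mod 211)
2^4 ≡ 4^2 = 16 ≡ 16 (mod 211)
2^8 ≡ 16^2 = 256 ≡ 45 (mod 211)
2^16 ≡ 45^2 = 2025 ≡ 126 (mod 211)
2^32 ≡ 126^2 = 15876 ≡ 51 (mod 211)
2^64 ≡ 51^2 = 2601 ≡ 69 (mod 211)
105 = 64 + 32 + 8 + 1 in binary powers of 2.
So 2^105 ≡ 69 · 51 · 45 · 2 ≡ 210 (mod 211).
Since 2^d ≡ 210 (mod 211), base 2 does not prove 211 composite.

210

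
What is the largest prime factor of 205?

41

205 = 5 · 41
41 is prime.
So 205 = 5 · 41; the largest prime factor is 41.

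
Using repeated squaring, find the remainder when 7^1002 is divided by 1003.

546

7^1 ≡ 7 (mod 1003)
7^2 ≡ 7^2 = 49 ≡ 49 (mod 1003)
7^4 ≡ 49^2 = 2401 ≡ 395 (mod 1003)
7^8 ≡ 395^2 = 156025 ≡ 560 (mod 1003)
7^16 ≡ 560^2 = 313600 ≡ 664 (mod 1003)
7^32 ≡ 664^2 = 440896 ≡ 579 (mod 1003)
7^64 ≡ 579^2 = 335241 ≡ 239 (mod 1003)
7^128 ≡ 239^2 = 57121 ≡ 953 (mod 1003)
7^256 ≡ 953^2 = 908209 ≡ 494 (mod 1003)
7^512 ≡ 494^2 = 244036 ≡ 307 (mod 1003)
1002 = 512 + 256 + 128 + 64 + 32 + 8 + 2 in binary powers of 2.
So 7^1002 ≡ 307 · 494 · 953 · 239 · 579 · 560 · 49 ≡ 546 (mod 1003).
Since 546 ≠ 1, base 7 is a Fermat witness: 1003 is composite.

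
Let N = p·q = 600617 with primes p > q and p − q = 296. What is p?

Since p = q + 296, we have 600617 = q(q + 296), so q² + 296q − 600617 = 0.
Discriminant: 296² + 4·600617 = 87616 + 2402468 = 2490084; √2490084 = 1578.
q = (−296 + 1578)/2 = 641, and p = q + 296 = 937.
Check: 641 · 937 = 600617.

937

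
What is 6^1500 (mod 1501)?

87

6^1 ≡ 6 (mod 1501)
6^2 ≡ 6^2 = 36 ≡ 36 (mod 1501)
6^4 ≡ 36^2 = 1296 ≡ 1296 (mod 1501)
6^8 ≡ 1296^2 = 1679616 ≡ 1498 (mod 1501)
6^16 ≡ 1498^2 = 2244004 ≡ 9 (mod 1501)
6^32 ≡ 9^2 = 81 ≡ 81 (mod 1501)
6^64 ≡ 81^2 = 6561 ≡ 557 (mod 1501)
6^128 ≡ 557^2 = 310249 ≡ 1043 (mod 1501)
6^256 ≡ 1043^2 = 1087849 ≡ 1125 (mod 1501)
6^512 ≡ 1125^2 = 1265625 ≡ 282 (mod 1501)
6^1024 ≡ 282^2 = 79524 ≡ 1472 (mod 1501)
1500 = 1024 + 256 + 128 + 64 + 16 + 8 + 4 in binary powers of 2.
So 6^1500 ≡ 1472 · 1125 · 1043 · 557 · 9 · 1498 · 1296 ≡ 87 (mod 1501).
Since 87 ≠ 1, base 6 is a Fermat witness: 1501 is composite.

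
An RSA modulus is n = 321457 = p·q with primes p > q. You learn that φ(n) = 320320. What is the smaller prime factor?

φ(n) = (p−1)(q−1) = n − (p+q) + 1, so p + q = 321457 − 320320 + 1 = 1138.
p and q are the roots of t² − 1138t + 321457 = 0.
Discriminant: 1138² − 4·321457 = 1295044 − 1285828 = 9216; √9216 = 96.
q = (1138 − 96)/2 = 521, p = (1138 + 96)/2 = 617.
Check: 521 · 617 = 321457.

521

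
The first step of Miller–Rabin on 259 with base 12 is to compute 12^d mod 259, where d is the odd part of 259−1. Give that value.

259 − 1 = 258 = 2^1 · 129, so d = 129.
12^1 ≡ 12 (mod 259)
12^2 ≡ 12^2 = 144 ≡ 144 (mod 259)
12^4 ≡ 144^2 = 20736 ≡ 16 (mod 259)
12^8 ≡ 16^2 = 256 ≡ 256 (mod 259)
12^16 ≡ 256^2 = 65536 ≡ 9 (mod 259)
12^32 ≡ 9^2 = 81 ≡ 81 (mod 259)
12^64 ≡ 81^2 = 6561 ≡ 86 (mod 259)
12^128 ≡ 86^2 = 7396 ≡ 144 (mod 259)
129 = 128 + 1 in binary powers of 2.
So 12^129 ≡ 144 · 12 ≡ 174 (mod 259).
Squaring chain: 174; never reaches −1, so base 12 is a Miller–Rabin witness that 259 is composite.

174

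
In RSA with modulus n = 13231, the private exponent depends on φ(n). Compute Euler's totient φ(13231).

Factor: 13231 = 101 · 131.
φ(13231) = (101−1) · (131−1) = 100 · 130 = 13000.

13000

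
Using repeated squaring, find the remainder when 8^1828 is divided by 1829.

1349

8^1 ≡ 8 (mod 1829)
8^2 ≡ 8^2 = 64 ≡ 64 (mod 1829)
8^4 ≡ 64^2 = 4096 ≡ 438 (mod 1829)
8^8 ≡ 438^2 = 191844 ≡ 1628 (mod 1829)
8^16 ≡ 1628^2 = 2650384 ≡ 163 (mod 1829)
8^32 ≡ 163^2 = 26569 ≡ 963 (mod 1829)
8^64 ≡ 963^2 = 927369 ≡ 66 (mod 1829)
8^128 ≡ 66^2 = 4356 ≡ 698 (mod 1829)
8^256 ≡ 698^2 = 487204 ≡ 690 (mod 1829)
8^512 ≡ 690^2 = 476100 ≡ 560 (mod 1829)
8^1024 ≡ 560^2 = 313600 ≡ 841 (mod 1829)
1828 = 1024 + 512 + 256 + 32 + 4 in binary powers of 2.
So 8^1828 ≡ 841 · 560 · 690 · 963 · 438 ≡ 1349 (mod 1829).
Since 1349 ≠ 1, base 8 is a Fermat witness: 1829 is composite.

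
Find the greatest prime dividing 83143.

61

83143 = 29 · 2867
2867 = 47 · 61
61 is prime.
So 83143 = 29 · 47 · 61; the largest prime factor is 61.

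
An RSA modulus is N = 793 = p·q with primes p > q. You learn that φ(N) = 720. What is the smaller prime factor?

φ(n) = (p−1)(q−1) = n − (p+q) + 1, so p + q = 793 − 720 + 1 = 74.
p and q are the roots of t² − 74t + 793 = 0.
Discriminant: 74² − 4·793 = 5476 − 3172 = 2304; √2304 = 48.
q = (74 − 48)/2 = 13, p = (74 + 48)/2 = 61.
Check: 13 · 61 = 793.

13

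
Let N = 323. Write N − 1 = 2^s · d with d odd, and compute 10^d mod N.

78

323 − 1 = 322 = 2^1 · 161, so d = 161.
10^1 ≡ 10 (mod 323)
10^2 ≡ 10^2 = 100 ≡ 100 (mod 323)
10^4 ≡ 100^2 = 10000 ≡ 310 (mod 323)
10^8 ≡ 310^2 = 96100 ≡ 169 (mod 323)
10^16 ≡ 169^2 = 28561 ≡ 137 (mod 323)
10^32 ≡ 137^2 = 18769 ≡ 35 (mod 323)
10^64 ≡ 35^2 = 1225 ≡ 256 (mod 323)
10^128 ≡ 256^2 = 65536 ≡ 290 (mod 323)
161 = 128 + 32 + 1 in binary powers of 2.
So 10^161 ≡ 290 · 35 · 10 ≡ 78 (mod 323).
Squaring chain: 78; never reaches −1, so base 10 is a Miller–Rabin witness that 323 is composite.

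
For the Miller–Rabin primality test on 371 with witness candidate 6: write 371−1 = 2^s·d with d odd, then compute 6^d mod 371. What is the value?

216

371 − 1 = 370 = 2^1 · 185, so d = 185.
6^1 ≡ 6 (mod 371)
6^2 ≡ 6^2 = 36 ≡ 36 (mod 371)
6^4 ≡ 36^2 = 1296 ≡ 183 (mod 371)
6^8 ≡ 183^2 = 33489 ≡ 99 (mod 371)
6^16 ≡ 99^2 = 9801 ≡ 155 (mod 371)
6^32 ≡ 155^2 = 24025 ≡ 281 (mod 371)
6^64 ≡ 281^2 = 78961 ≡ 309 (mod 371)
6^128 ≡ 309^2 = 95481 ≡ 134 (mod 371)
185 = 128 + 32 + 16 + 8 + 1 in binary powers of 2.
So 6^185 ≡ 134 · 281 · 155 · 99 · 6 ≡ 216 (mod 371).
Squaring chain: 216; never reaches −1, so base 6 is a Miller–Rabin witness that 371 is composite.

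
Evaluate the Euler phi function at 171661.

145248

Factor: 171661 = 7 · 137 · 179.
φ(171661) = (7−1) · (137−1) · (179−1) = 6 · 136 · 178 = 145248.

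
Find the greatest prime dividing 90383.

71

90383 = 19 · 4757
4757 = 67 · 71
71 is prime.
So 90383 = 19 · 67 · 71; the largest prime factor is 71.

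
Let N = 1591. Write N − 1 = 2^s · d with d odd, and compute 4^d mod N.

1591 − 1 = 1590 = 2^1 · 795, so d = 795.
4^1 ≡ 4 (mod 1591)
4^2 ≡ 4^2 = 16 ≡ 16 (mod 1591)
4^4 ≡ 16^2 = 256 ≡ 256 (mod 1591)
4^8 ≡ 256^2 = 65536 ≡ 305 (mod 1591)
4^16 ≡ 305^2 = 93025 ≡ 747 (mod 1591)
4^32 ≡ 747^2 = 558009 ≡ 1159 (mod 1591)
4^64 ≡ 1159^2 = 1343281 ≡ 477 (mod 1591)
4^128 ≡ 477^2 = 227529 ≡ 16 (mod 1591)
4^256 ≡ 16^2 = 256 ≡ 256 (mod 1591)
4^512 ≡ 256^2 = 65536 ≡ 305 (mod 1591)
795 = 512 + 256 + 16 + 8 + 2 + 1 in binary powers of 2.
So 4^795 ≡ 305 · 256 · 747 · 305 · 16 · 4 ≡ 471 (mod 1591).
Squaring chain: 471; never reaches −1, so base 4 is a Miller–Rabin witness that 1591 is composite.

471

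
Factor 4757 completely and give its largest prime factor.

71

4757 = 67 · 71
71 is prime.
So 4757 = 67 · 71; the largest prime factor is 71.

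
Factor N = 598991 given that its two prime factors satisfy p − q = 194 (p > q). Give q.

683

Since p = q + 194, we have 598991 = q(q + 194), so q² + 194q − 598991 = 0.
Discriminant: 194² + 4·598991 = 37636 + 2395964 = 2433600; √2433600 = 1560.
q = (−194 + 1560)/2 = 683, and p = q + 194 = 877.
Check: 683 · 877 = 598991.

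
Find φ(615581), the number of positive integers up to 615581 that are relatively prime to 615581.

576720

Factor: 615581 = 19 · 179 · 181.
φ(615581) = (19−1) · (179−1) · (181−1) = 18 · 178 · 180 = 576720.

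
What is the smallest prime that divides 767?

13

767 is odd.
Digit sum 20, not divisible by 3.
Ends in 7: not divisible by 5.
7: 767 = 7·109 + 4
11: 767 = 11·69 + 8
13: 767 = 13·59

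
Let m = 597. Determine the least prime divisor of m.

3

597 is odd.
Digit sum 21, divisible by 3.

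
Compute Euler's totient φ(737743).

Factor: 737743 = 37 · 127 · 157.
φ(737743) = (37−1) · (127−1) · (157−1) = 36 · 126 · 156 = 707616.

707616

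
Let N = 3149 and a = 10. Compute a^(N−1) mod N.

10^1 ≡ 10 (mod 3149)
10^2 ≡ 10^2 = 100 ≡ 100 (mod 3149)
10^4 ≡ 100^2 = 10000 ≡ 553 (mod 3149)
10^8 ≡ 553^2 = 305809 ≡ 356 (mod 3149)
10^16 ≡ 356^2 = 126736 ≡ 776 (mod 3149)
10^32 ≡ 776^2 = 602176 ≡ 717 (mod 3149)
10^64 ≡ 717^2 = 514089 ≡ 802 (mod 3149)
10^128 ≡ 802^2 = 643204 ≡ 808 (mod 3149)
10^256 ≡ 808^2 = 652864 ≡ 1021 (mod 3149)
10^512 ≡ 1021^2 = 1042441 ≡ 122 (mod 3149)
10^1024 ≡ 122^2 = 14884 ≡ 2288 (mod 3149)
10^2048 ≡ 2288^2 = 5234944 ≡ 1306 (mod 3149)
3148 = 2048 + 1024 + 64 + 8 + 4 in binary powers of 2.
So 10^3148 ≡ 1306 · 2288 · 802 · 356 · 553 ≡ 488 (mod 3149).
Since 488 ≠ 1, base 10 is a Fermat witness: 3149 is composite.

488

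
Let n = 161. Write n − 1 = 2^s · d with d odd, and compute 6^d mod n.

161 − 1 = 160 = 2^5 · 5, so d = 5.
6^1 ≡ 6 (mod 161)
6^2 ≡ 6^2 = 36 ≡ 36 (mod 161)
6^4 ≡ 36^2 = 1296 ≡ 8 (mod 161)
5 = 4 + 1 in binary powers of 2.
So 6^5 ≡ 8 · 6 ≡ 48 (mod 161).
Squaring chain: 48 → 50 → 85 → 141 → 78; never reaches −1, so base 6 is a Miller–Rabin witness that 161 is composite.

48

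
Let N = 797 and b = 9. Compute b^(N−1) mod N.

1

9^1 ≡ 9 (mod 797)
9^2 ≡ 9^2 = 81 ≡ 81 (mod 797)
9^4 ≡ 81^2 = 6561 ≡ 185 (mod 797)
9^8 ≡ 185^2 = 34225 ≡ 751 (mod 797)
9^16 ≡ 751^2 = 564001 ≡ 522 (mod 797)
9^32 ≡ 522^2 = 272484 ≡ 707 (mod 797)
9^64 ≡ 707^2 = 499849 ≡ 130 (mod 797)
9^128 ≡ 130^2 = 16900 ≡ 163 (mod 797)
9^256 ≡ 163^2 = 26569 ≡ 268 (mod 797)
9^512 ≡ 268^2 = 71824 ≡ 94 (mod 797)
796 = 512 + 256 + 16 + 8 + 4 in binary powers of 2.
So 9^796 ≡ 94 · 268 · 522 · 751 · 185 ≡ 1 (mod 797).
Since the result is 1, base 9 gives no evidence that 797 is composite.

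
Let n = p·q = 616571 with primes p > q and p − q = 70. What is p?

Since p = q + 70, we have 616571 = q(q + 70), so q² + 70q − 616571 = 0.
Discriminant: 70² + 4·616571 = 4900 + 2466284 = 2471184; √2471184 = 1572.
q = (−70 + 1572)/2 = 751, and p = q + 70 = 821.
Check: 751 · 821 = 616571.

821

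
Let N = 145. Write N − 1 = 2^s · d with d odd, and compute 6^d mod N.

51

145 − 1 = 144 = 2^4 · 9, so d = 9.
6^1 ≡ 6 (mod 145)
6^2 ≡ 6^2 = 36 ≡ 36 (mod 145)
6^4 ≡ 36^2 = 1296 ≡ 136 (mod 145)
6^8 ≡ 136^2 = 18496 ≡ 81 (mod 145)
9 = 8 + 1 in binary powers of 2.
So 6^9 ≡ 81 · 6 ≡ 51 (mod 145).
Squaring chain: 51 → 136 → 81 → 36; never reaches −1, so base 6 is a Miller–Rabin witness that 145 is composite.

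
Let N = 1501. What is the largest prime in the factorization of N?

1501 = 19 · 79
79 is prime.
So 1501 = 19 · 79; the largest prime factor is 79.

79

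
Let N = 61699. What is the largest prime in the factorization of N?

61699 = 11 · 5609
5609 = 71 · 79
79 is prime.
So 61699 = 11 · 71 · 79; the largest prime factor is 79.

79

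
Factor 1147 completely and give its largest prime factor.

37

1147 = 31 · 37
37 is prime.
So 1147 = 31 · 37; the largest prime factor is 37.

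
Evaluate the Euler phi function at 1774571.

Factor: 1774571 = 89 · 127 · 157.
φ(1774571) = (89−1) · (127−1) · (157−1) = 88 · 126 · 156 = 1729728.

1729728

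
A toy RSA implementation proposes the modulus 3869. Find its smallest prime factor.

53

3869 is odd.
Digit sum 26, not divisible by 3.
Ends in 9: not divisible by 5.
7: 3869 = 7·552 + 5
11: 3869 = 11·351 + 8
13: 3869 = 13·297 + 8
17: 3869 = 17·227 + 10
19: 3869 = 19·203 + 12
23: 3869 = 23·168 + 5
29: 3869 = 29·133 + 12
31: 3869 = 31·124 + 25
37: 3869 = 37·104 + 21
41: 3869 = 41·94 + 15
43: 3869 = 43·89 + 42
47: 3869 = 47·82 + 15
53: 3869 = 53·73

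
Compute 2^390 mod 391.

285

2^1 ≡ 2 (mod 391)
2^2 ≡ 2^2 = 4 ≡ 4 (mod 391)
2^4 ≡ 4^2 = 16 ≡ 16 (mod 391)
2^8 ≡ 16^2 = 256 ≡ 256 (mod 391)
2^16 ≡ 256^2 = 65536 ≡ 239 (mod 391)
2^32 ≡ 239^2 = 57121 ≡ 35 (mod 391)
2^64 ≡ 35^2 = 1225 ≡ 52 (mod 391)
2^128 ≡ 52^2 = 2704 ≡ 358 (mod 391)
2^256 ≡ 358^2 = 128164 ≡ 307 (mod 391)
390 = 256 + 128 + 4 + 2 in binary powers of 2.
So 2^390 ≡ 307 · 358 · 16 · 4 ≡ 285 (mod 391).
Since 285 ≠ 1, base 2 is a Fermat witness: 391 is composite.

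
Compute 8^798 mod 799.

8^1 ≡ 8 (mod 799)
8^2 ≡ 8^2 = 64 ≡ 64 (mod 799)
8^4 ≡ 64^2 = 4096 ≡ 101 (mod 799)
8^8 ≡ 101^2 = 10201 ≡ 613 (mod 799)
8^16 ≡ 613^2 = 375769 ≡ 239 (mod 799)
8^32 ≡ 239^2 = 57121 ≡ 392 (mod 799)
8^64 ≡ 392^2 = 153664 ≡ 256 (mod 799)
8^128 ≡ 256^2 = 65536 ≡ 18 (mod 799)
8^256 ≡ 18^2 = 324 ≡ 324 (mod 799)
8^512 ≡ 324^2 = 104976 ≡ 307 (mod 799)
798 = 512 + 256 + 16 + 8 + 4 + 2 in binary powers of 2.
So 8^798 ≡ 307 · 324 · 239 · 613 · 101 · 64 ≡ 4 (mod 799).
Since 4 ≠ 1, base 8 is a Fermat witness: 799 is composite.

4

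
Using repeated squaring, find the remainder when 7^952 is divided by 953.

1

7^1 ≡ 7 (mod 953)
7^2 ≡ 7^2 = 49 ≡ 49 (mod 953)
7^4 ≡ 49^2 = 2401 ≡ 495 (mod 953)
7^8 ≡ 495^2 = 245025 ≡ 104 (mod 953)
7^16 ≡ 104^2 = 10816 ≡ 333 (mod 953)
7^32 ≡ 333^2 = 110889 ≡ 341 (mod 953)
7^64 ≡ 341^2 = 116281 ≡ 15 (mod 953)
7^128 ≡ 15^2 = 225 ≡ 225 (mod 953)
7^256 ≡ 225^2 = 50625 ≡ 116 (mod 953)
7^512 ≡ 116^2 = 13456 ≡ 114 (mod 953)
952 = 512 + 256 + 128 + 32 + 16 + 8 in binary powers of 2.
So 7^952 ≡ 114 · 116 · 225 · 341 · 333 · 104 ≡ 1 (mod 953).
Since the result is 1, base 7 gives no evidence that 953 is composite.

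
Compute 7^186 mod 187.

7^1 ≡ 7 (mod 187)
7^2 ≡ 7^2 = 49 ≡ 49 (mod 187)
7^4 ≡ 49^2 = 2401 ≡ 157 (mod 187)
7^8 ≡ 157^2 = 24649 ≡ 152 (mod 187)
7^16 ≡ 152^2 = 23104 ≡ 103 (mod 187)
7^32 ≡ 103^2 = 10609 ≡ 137 (mod 187)
7^64 ≡ 137^2 = 18769 ≡ 69 (mod 187)
7^128 ≡ 69^2 = 4761 ≡ 86 (mod 187)
186 = 128 + 32 + 16 + 8 + 2 in binary powers of 2.
So 7^186 ≡ 86 · 137 · 103 · 152 · 49 ≡ 70 (mod 187).
Since 70 ≠ 1, base 7 is a Fermat witness: 187 is composite.

70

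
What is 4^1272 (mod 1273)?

4^1 ≡ 4 (mod 1273)
4^2 ≡ 4^2 = 16 ≡ 16 (mod 1273)
4^4 ≡ 16^2 = 256 ≡ 256 (mod 1273)
4^8 ≡ 256^2 = 65536 ≡ 613 (mod 1273)
4^16 ≡ 613^2 = 375769 ≡ 234 (mod 1273)
4^32 ≡ 234^2 = 54756 ≡ 17 (mod 1273)
4^64 ≡ 17^2 = 289 ≡ 289 (mod 1273)
4^128 ≡ 289^2 = 83521 ≡ 776 (mod 1273)
4^256 ≡ 776^2 = 602176 ≡ 47 (mod 1273)
4^512 ≡ 47^2 = 2209 ≡ 936 (mod 1273)
4^1024 ≡ 936^2 = 876096 ≡ 272 (mod 1273)
1272 = 1024 + 128 + 64 + 32 + 16 + 8 in binary powers of 2.
So 4^1272 ≡ 272 · 776 · 289 · 17 · 234 · 613 ≡ 729 (mod 1273).
Since 729 ≠ 1, base 4 is a Fermat witness: 1273 is composite.

729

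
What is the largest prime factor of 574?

574 = 2 · 287
287 = 7 · 41
41 is prime.
So 574 = 2 · 7 · 41; the largest prime factor is 41.

41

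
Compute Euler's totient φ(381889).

362880

Factor: 381889 = 31 · 97 · 127.
φ(381889) = (31−1) · (97−1) · (127−1) = 30 · 96 · 126 = 362880.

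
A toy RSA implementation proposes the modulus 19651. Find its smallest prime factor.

19651 is odd.
Digit sum 22, not divisible by 3.
Ends in 1: not divisible by 5.
7: 19651 = 7·2807 + 2
11: 19651 = 11·1786 + 5
13: 19651 = 13·1511 + 8
17: 19651 = 17·1155 + 16
19: 19651 = 19·1034 + 5
23: 19651 = 23·854 + 9
29: 19651 = 29·677 + 18
31: 19651 = 31·633 + 28
37: 19651 = 37·531 + 4
41: 19651 = 41·479 + 12
43: 19651 = 43·457

43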